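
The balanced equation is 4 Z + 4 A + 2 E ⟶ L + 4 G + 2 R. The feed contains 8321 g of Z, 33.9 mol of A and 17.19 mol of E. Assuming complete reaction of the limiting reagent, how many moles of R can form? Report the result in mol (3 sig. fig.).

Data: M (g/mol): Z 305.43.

13.6 mol

n(Z) = 8321 / 305.43 = 27.24 mol
n(A) = 33.90 mol
n(E) = 17.19 mol
n/ν → Z: 6.810, A: 8.475, E: 8.595; Z is limiting.
n(R) = (2/4) × 27.24 = 13.62 mol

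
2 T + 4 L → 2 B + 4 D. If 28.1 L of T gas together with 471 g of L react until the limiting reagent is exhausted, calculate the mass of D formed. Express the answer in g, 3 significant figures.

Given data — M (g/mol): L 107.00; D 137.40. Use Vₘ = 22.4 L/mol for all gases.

345 g

n(T) = 28.10 / 22.4 = 1.254 mol
n(L) = 471.0 / 107.00 = 4.402 mol
n/ν for T = 1.254/2 = 0.6270
n/ν for L = 4.402/4 = 1.101
Smallest n/ν is T → limiting reagent.
n(D) = (4/2) × 1.254 = 2.508 mol
mass = 2.508 × 137.40 = 344.6 g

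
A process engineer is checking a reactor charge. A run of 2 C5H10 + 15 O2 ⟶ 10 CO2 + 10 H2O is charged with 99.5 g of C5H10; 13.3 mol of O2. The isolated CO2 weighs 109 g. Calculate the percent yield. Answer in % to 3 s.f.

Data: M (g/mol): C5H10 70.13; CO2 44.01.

n(C5H10) = 99.50 / 70.13 = 1.419 mol
n(O2) = 13.30 mol
n/ν for C5H10 = 1.419/2 = 0.7095
n/ν for O2 = 13.30/15 = 0.8867
Smallest n/ν is C5H10 → limiting reagent.
theoretical n(CO2) = (10/2) × 1.419 = 7.095 mol → 312.3 g
% yield = 109 / 312.3 × 100 = 34.90 %

34.9 %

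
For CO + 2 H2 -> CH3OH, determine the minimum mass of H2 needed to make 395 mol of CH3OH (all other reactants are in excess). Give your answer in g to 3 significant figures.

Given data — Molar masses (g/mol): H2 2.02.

n(CH3OH) = 395.0 mol
n(H2) = (2/1) × 395.0 = 790.0 mol
mass = 790.0 × 2.02 = 1596 g

1600 g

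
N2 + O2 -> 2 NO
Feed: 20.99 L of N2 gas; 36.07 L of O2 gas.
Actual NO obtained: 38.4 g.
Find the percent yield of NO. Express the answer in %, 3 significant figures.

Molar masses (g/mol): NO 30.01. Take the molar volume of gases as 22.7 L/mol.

n(N2) = 20.99 / 22.7 = 0.9247 mol
n(O2) = 36.07 / 22.7 = 1.589 mol
n/ν for N2 = 0.9247/1 = 0.9247
n/ν for O2 = 1.589/1 = 1.589
Smallest n/ν is N2 → limiting reagent.
theoretical n(NO) = (2/1) × 0.9247 = 1.849 mol → 55.49 g
% yield = 38.4 / 55.49 × 100 = 69.20 %

69.2 %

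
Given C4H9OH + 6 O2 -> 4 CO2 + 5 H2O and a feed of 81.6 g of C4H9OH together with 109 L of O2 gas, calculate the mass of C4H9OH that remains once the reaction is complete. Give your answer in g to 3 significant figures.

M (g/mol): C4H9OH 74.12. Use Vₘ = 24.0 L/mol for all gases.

n(C4H9OH) = 81.60 / 74.12 = 1.101 mol
n(O2) = 109.0 / 24.0 = 4.542 mol
n/ν for C4H9OH = 1.101/1 = 1.101
n/ν for O2 = 4.542/6 = 0.7570
Smallest n/ν is O2 → limiting reagent.
C4H9OH consumed = (1/6) × 4.542 = 0.7570 mol
C4H9OH remaining = 1.101 − 0.7570 = 0.3440 mol
mass = 0.3440 × 74.12 = 25.50 g

25.5 g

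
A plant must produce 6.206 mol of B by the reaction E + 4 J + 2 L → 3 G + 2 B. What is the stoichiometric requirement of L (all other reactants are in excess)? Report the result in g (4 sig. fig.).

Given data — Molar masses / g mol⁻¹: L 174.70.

n(B) = 6.206 mol
n(L) = (2/2) × 6.206 = 6.206 mol
mass = 6.206 × 174.70 = 1084 g

1084 g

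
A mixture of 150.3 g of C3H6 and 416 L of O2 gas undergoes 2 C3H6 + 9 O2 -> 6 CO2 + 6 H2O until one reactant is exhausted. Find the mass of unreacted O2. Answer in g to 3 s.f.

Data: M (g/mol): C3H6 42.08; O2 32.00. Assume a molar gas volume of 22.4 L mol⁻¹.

80.0 g

n(C3H6) = 150.3 / 42.08 = 3.572 mol
n(O2) = 416.0 / 22.4 = 18.57 mol
n/ν for C3H6 = 3.572/2 = 1.786
n/ν for O2 = 18.57/9 = 2.063
Smallest n/ν is C3H6 → limiting reagent.
O2 consumed = (9/2) × 3.572 = 16.07 mol
O2 remaining = 18.57 − 16.07 = 2.500 mol
mass = 2.500 × 32.00 = 80.00 g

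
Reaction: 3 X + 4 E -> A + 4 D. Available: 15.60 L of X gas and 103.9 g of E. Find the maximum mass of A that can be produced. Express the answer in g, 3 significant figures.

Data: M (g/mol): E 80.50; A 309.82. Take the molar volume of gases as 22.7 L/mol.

71.0 g

n(X) = 15.60 / 22.7 = 0.6872 mol
n(E) = 103.9 / 80.50 = 1.291 mol
n/ν for X = 0.6872/3 = 0.2291
n/ν for E = 1.291/4 = 0.3228
Smallest n/ν is X → limiting reagent.
n(A) = (1/3) × 0.6872 = 0.2291 mol
mass = 0.2291 × 309.82 = 70.98 g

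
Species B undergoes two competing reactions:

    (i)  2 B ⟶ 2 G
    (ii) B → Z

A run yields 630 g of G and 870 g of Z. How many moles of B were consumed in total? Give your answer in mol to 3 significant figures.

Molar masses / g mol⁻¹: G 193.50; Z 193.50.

n(G) = 630 / 193.50 = 3.256 mol
n(Z) = 870 / 193.50 = 4.496 mol
n(B) via (i) = (2/2)×3.256 = 3.256 mol
n(B) via (ii) = (1/1)×4.496 = 4.496 mol
total n(B) = 3.256 + 4.496 = 7.752 mol

7.75 mol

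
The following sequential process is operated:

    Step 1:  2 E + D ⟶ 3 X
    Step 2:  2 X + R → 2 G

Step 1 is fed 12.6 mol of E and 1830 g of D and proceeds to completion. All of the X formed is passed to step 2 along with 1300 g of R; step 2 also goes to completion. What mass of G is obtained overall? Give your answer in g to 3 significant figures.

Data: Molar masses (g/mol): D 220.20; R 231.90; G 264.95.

2970 g

Step 1:
n(E) = 12.60 mol
n(D) = 1830 / 220.20 = 8.311 mol
n/ν for E = 12.60/2 = 6.300
n/ν for D = 8.311/1 = 8.311
Smallest n/ν is E → limiting reagent.
n(X) produced = (3/2) × 12.60 = 18.90 mol
Step 2:
n(X) available = 18.90 mol
n(R) = 1300 / 231.90 = 5.606 mol
n/ν for X = 18.90/2 = 9.450
n/ν for R = 5.606/1 = 5.606
Smallest n/ν is R → limiting reagent.
n(G) = (2/1) × 5.606 = 11.21 mol
mass = 11.21 × 264.95 = 2970 g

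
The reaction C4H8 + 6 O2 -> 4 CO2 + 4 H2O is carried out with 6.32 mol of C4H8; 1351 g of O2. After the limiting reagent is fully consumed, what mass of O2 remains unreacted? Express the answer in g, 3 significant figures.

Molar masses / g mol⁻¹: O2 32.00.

n(C4H8) = 6.320 mol
n(O2) = 1351 / 32.00 = 42.22 mol
n/ν for C4H8 = 6.320/1 = 6.320
n/ν for O2 = 42.22/6 = 7.037
Smallest n/ν is C4H8 → limiting reagent.
O2 consumed = (6/1) × 6.320 = 37.92 mol
O2 remaining = 42.22 − 37.92 = 4.300 mol
mass = 4.300 × 32.00 = 137.6 g

138 g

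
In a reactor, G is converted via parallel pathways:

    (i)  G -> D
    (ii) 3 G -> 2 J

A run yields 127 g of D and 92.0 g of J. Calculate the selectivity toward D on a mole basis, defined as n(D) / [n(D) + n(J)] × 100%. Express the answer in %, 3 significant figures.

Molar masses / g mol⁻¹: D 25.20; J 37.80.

n(D) = 127 / 25.20 = 5.040 mol
n(J) = 92.0 / 37.80 = 2.434 mol
selectivity = 5.040/(5.040+2.434) × 100 = 67.43 %

67.4 %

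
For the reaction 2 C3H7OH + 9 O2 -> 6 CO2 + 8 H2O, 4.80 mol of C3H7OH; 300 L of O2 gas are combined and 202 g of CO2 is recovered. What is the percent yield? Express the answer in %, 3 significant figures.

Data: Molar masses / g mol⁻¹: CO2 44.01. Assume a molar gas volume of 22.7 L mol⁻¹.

52.1 %

n(C3H7OH) = 4.800 mol
n(O2) = 300.0 / 22.7 = 13.22 mol
n/ν for C3H7OH = 4.800/2 = 2.400
n/ν for O2 = 13.22/9 = 1.469
Smallest n/ν is O2 → limiting reagent.
theoretical n(CO2) = (6/9) × 13.22 = 8.813 mol → 387.9 g
% yield = 202 / 387.9 × 100 = 52.08 %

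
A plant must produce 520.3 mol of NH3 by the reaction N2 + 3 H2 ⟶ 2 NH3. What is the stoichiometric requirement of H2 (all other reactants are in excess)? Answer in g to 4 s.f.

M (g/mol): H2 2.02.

n(NH3) = 520.3 mol
n(H2) = (3/2) × 520.3 = 780.5 mol
mass = 780.5 × 2.02 = 1577 g

1577 g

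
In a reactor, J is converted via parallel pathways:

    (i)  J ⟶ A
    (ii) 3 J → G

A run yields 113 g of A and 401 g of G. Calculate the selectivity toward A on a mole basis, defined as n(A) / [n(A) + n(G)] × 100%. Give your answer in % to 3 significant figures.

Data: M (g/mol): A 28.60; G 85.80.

45.8 %

n(A) = 113 / 28.60 = 3.951 mol
n(G) = 401 / 85.80 = 4.674 mol
selectivity = 3.951/(3.951+4.674) × 100 = 45.81 %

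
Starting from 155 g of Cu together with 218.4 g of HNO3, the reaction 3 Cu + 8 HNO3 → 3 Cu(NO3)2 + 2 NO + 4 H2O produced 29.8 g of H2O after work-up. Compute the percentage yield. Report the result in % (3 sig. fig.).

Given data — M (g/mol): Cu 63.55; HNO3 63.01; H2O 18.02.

n(Cu) = 155.0 / 63.55 = 2.439 mol
n(HNO3) = 218.4 / 63.01 = 3.466 mol
n/ν for Cu = 2.439/3 = 0.8130
n/ν for HNO3 = 3.466/8 = 0.4333
Smallest n/ν is HNO3 → limiting reagent.
theoretical n(H2O) = (4/8) × 3.466 = 1.733 mol → 31.23 g
% yield = 29.8 / 31.23 × 100 = 95.42 %

95.4 %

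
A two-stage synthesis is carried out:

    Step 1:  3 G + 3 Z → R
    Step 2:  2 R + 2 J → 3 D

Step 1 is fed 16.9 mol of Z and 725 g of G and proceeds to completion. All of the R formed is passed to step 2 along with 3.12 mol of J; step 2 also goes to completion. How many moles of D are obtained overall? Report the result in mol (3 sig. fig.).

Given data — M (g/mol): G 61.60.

Step 1:
n(Z) = 16.90 mol
n(G) = 725.0 / 61.60 = 11.77 mol
n/ν for Z = 16.90/3 = 5.633
n/ν for G = 11.77/3 = 3.923
Smallest n/ν is G → limiting reagent.
n(R) produced = (1/3) × 11.77 = 3.923 mol
Step 2:
n(R) available = 3.923 mol
n(J) = 3.120 mol
n/ν for R = 3.923/2 = 1.962
n/ν for J = 3.120/2 = 1.560
Smallest n/ν is J → limiting reagent.
n(D) = (3/2) × 3.120 = 4.680 mol

4.68 mol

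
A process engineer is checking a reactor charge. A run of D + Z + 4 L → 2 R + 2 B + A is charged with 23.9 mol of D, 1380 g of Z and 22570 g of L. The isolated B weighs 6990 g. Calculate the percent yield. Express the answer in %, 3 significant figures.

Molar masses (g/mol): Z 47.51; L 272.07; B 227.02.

n(D) = 23.90 mol
n(Z) = 1380 / 47.51 = 29.05 mol
n(L) = 22570 / 272.07 = 82.96 mol
n/ν for D = 23.90/1 = 23.90
n/ν for Z = 29.05/1 = 29.05
n/ν for L = 82.96/4 = 20.74
Smallest n/ν is L → limiting reagent.
theoretical n(B) = (2/4) × 82.96 = 41.48 mol → 9417 g
% yield = 6990 / 9417 × 100 = 74.23 %

74.2 %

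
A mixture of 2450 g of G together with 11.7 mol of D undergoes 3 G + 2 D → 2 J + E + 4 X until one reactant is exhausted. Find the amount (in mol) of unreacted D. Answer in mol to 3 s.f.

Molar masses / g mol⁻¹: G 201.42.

3.59 mol

n(G) = 2450 / 201.42 = 12.16 mol
n(D) = 11.70 mol
n/ν for G = 12.16/3 = 4.053
n/ν for D = 11.70/2 = 5.850
Smallest n/ν is G → limiting reagent.
D consumed = (2/3) × 12.16 = 8.107 mol
D remaining = 11.70 − 8.107 = 3.593 mol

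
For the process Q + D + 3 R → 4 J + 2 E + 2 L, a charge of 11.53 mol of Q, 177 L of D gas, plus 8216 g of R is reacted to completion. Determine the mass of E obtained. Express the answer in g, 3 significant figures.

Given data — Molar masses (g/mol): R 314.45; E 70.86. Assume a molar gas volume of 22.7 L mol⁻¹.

n(Q) = 11.53 mol
n(D) = 177.0 / 22.7 = 7.797 mol
n(R) = 8216 / 314.45 = 26.13 mol
n/ν for Q = 11.53/1 = 11.53
n/ν for D = 7.797/1 = 7.797
n/ν for R = 26.13/3 = 8.710
Smallest n/ν is D → limiting reagent.
n(E) = (2/1) × 7.797 = 15.59 mol
mass = 15.59 × 70.86 = 1105 g

1110 g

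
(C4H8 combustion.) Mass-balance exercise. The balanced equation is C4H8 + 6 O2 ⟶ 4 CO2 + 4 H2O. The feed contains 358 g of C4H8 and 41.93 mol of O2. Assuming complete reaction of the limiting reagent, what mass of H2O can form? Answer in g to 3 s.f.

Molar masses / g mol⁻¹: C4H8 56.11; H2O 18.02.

460 g

n(C4H8) = 358.0 / 56.11 = 6.380 mol
n(O2) = 41.93 mol
n/ν for C4H8 = 6.380/1 = 6.380
n/ν for O2 = 41.93/6 = 6.988
Smallest n/ν is C4H8 → limiting reagent.
n(H2O) = (4/1) × 6.380 = 25.52 mol
mass = 25.52 × 18.02 = 459.9 g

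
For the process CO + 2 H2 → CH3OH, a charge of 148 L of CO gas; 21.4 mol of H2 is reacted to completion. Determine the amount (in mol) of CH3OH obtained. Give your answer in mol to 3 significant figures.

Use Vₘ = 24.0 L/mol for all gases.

n(CO) = 148.0 / 24.0 = 6.167 mol
n(H2) = 21.40 mol
n/ν → CO: 6.167, H2: 10.70; CO is limiting.
n(CH3OH) = (1/1) × 6.167 = 6.167 mol

6.17 mol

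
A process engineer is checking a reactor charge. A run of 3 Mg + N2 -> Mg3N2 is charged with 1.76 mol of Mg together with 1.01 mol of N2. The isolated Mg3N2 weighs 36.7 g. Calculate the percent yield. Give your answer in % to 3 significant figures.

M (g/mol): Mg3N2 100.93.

62.0 %

n(Mg) = 1.760 mol
n(N2) = 1.010 mol
n/ν for Mg = 1.760/3 = 0.5867
n/ν for N2 = 1.010/1 = 1.010
Smallest n/ν is Mg → limiting reagent.
theoretical n(Mg3N2) = (1/3) × 1.760 = 0.5867 mol → 59.22 g
% yield = 36.7 / 59.22 × 100 = 61.97 %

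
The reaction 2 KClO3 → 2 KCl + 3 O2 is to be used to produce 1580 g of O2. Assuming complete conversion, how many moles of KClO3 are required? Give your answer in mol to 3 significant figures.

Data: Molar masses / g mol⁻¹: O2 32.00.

n(O2) = 1580 / 32.00 = 49.38 mol
n(KClO3) = (2/3) × 49.38 = 32.92 mol

32.9 mol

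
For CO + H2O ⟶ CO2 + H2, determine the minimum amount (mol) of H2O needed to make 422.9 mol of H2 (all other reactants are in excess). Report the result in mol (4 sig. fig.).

n(H2) = 422.9 mol
n(H2O) = (1/1) × 422.9 = 422.9 mol

422.9 mol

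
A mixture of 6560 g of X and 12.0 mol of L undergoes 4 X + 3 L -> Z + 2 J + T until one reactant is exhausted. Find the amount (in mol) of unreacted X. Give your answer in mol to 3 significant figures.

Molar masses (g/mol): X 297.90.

6.02 mol

n(X) = 6560 / 297.90 = 22.02 mol
n(L) = 12.00 mol
n/ν → X: 5.505, L: 4.000; L is limiting.
X consumed = (4/3) × 12.00 = 16.00 mol
X remaining = 22.02 − 16.00 = 6.020 mol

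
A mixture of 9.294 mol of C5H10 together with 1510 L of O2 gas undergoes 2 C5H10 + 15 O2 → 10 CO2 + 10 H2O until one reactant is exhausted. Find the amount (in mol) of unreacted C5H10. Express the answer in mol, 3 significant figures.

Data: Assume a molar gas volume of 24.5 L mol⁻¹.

1.08 mol

n(C5H10) = 9.294 mol
n(O2) = 1510 / 24.5 = 61.63 mol
n/ν → C5H10: 4.647, O2: 4.109; O2 is limiting.
C5H10 consumed = (2/15) × 61.63 = 8.217 mol
C5H10 remaining = 9.294 − 8.217 = 1.077 mol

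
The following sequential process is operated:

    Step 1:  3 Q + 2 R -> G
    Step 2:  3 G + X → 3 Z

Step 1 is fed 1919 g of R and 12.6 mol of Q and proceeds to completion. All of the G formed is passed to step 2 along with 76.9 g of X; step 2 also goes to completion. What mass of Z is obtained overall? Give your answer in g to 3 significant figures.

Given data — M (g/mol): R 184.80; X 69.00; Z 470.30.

Step 1:
n(R) = 1919 / 184.80 = 10.38 mol
n(Q) = 12.60 mol
n/ν for R = 10.38/2 = 5.190
n/ν for Q = 12.60/3 = 4.200
Smallest n/ν is Q → limiting reagent.
n(G) produced = (1/3) × 12.60 = 4.200 mol
Step 2:
n(G) available = 4.200 mol
n(X) = 76.90 / 69.00 = 1.114 mol
n/ν for G = 4.200/3 = 1.400
n/ν for X = 1.114/1 = 1.114
Smallest n/ν is X → limiting reagent.
n(Z) = (3/1) × 1.114 = 3.342 mol
mass = 3.342 × 470.30 = 1572 g

1570 g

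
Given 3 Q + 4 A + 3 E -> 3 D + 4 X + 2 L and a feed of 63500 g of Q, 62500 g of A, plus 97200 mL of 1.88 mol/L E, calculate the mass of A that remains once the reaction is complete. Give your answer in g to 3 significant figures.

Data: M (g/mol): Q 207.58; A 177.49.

n(Q) = 63500 / 207.58 = 305.9 mol
n(A) = 62500 / 177.49 = 352.1 mol
n(E) = 1.88 × 97200/1000 = 182.7 mol
n/ν → Q: 102.0, A: 88.03, E: 60.90; E is limiting.
A consumed = (4/3) × 182.7 = 243.6 mol
A remaining = 352.1 − 243.6 = 108.5 mol
mass = 108.5 × 177.49 = 19260 g

19300 g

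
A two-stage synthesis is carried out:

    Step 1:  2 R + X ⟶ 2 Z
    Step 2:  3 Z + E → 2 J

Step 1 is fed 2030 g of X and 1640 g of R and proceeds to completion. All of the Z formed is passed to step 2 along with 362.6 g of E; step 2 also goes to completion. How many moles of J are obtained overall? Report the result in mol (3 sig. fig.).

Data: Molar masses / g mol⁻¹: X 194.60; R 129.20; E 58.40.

Step 1:
n(X) = 2030 / 194.60 = 10.43 mol
n(R) = 1640 / 129.20 = 12.69 mol
n/ν → X: 10.43, R: 6.345; R is limiting.
n(Z) produced = (2/2) × 12.69 = 12.69 mol
Step 2:
n(Z) available = 12.69 mol
n(E) = 362.6 / 58.40 = 6.209 mol
n/ν → Z: 4.230, E: 6.209; Z is limiting.
n(J) = (2/3) × 12.69 = 8.460 mol

8.46 mol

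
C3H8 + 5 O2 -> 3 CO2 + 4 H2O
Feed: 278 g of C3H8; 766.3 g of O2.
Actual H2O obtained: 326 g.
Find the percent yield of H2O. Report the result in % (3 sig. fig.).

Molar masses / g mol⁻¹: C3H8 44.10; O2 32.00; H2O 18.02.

94.4 %

n(C3H8) = 278.0 / 44.10 = 6.304 mol
n(O2) = 766.3 / 32.00 = 23.95 mol
n/ν for C3H8 = 6.304/1 = 6.304
n/ν for O2 = 23.95/5 = 4.790
Smallest n/ν is O2 → limiting reagent.
theoretical n(H2O) = (4/5) × 23.95 = 19.16 mol → 345.3 g
% yield = 326 / 345.3 × 100 = 94.41 %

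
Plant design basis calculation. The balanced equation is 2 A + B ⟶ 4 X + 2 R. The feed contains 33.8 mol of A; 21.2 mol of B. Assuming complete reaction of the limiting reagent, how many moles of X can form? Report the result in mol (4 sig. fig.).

67.60 mol

n(A) = 33.80 mol
n(B) = 21.20 mol
n/ν for A = 33.80/2 = 16.90
n/ν for B = 21.20/1 = 21.20
Smallest n/ν is A → limiting reagent.
n(X) = (4/2) × 33.80 = 67.60 mol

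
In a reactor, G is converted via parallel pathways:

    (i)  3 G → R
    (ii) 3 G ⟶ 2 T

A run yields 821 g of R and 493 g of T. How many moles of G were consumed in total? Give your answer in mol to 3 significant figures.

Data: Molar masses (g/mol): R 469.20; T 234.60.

8.40 mol

n(R) = 821 / 469.20 = 1.750 mol
n(T) = 493 / 234.60 = 2.101 mol
n(G) via (i) = (3/1)×1.750 = 5.250 mol
n(G) via (ii) = (3/2)×2.101 = 3.152 mol
total n(G) = 5.250 + 3.152 = 8.402 mol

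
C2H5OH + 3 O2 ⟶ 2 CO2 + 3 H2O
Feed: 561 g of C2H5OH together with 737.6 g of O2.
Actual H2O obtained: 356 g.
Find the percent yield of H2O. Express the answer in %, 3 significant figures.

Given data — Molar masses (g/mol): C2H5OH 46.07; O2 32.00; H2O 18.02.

85.7 %

n(C2H5OH) = 561.0 / 46.07 = 12.18 mol
n(O2) = 737.6 / 32.00 = 23.05 mol
n/ν → C2H5OH: 12.18, O2: 7.683; O2 is limiting.
theoretical n(H2O) = (3/3) × 23.05 = 23.05 mol → 415.4 g
% yield = 356 / 415.4 × 100 = 85.70 %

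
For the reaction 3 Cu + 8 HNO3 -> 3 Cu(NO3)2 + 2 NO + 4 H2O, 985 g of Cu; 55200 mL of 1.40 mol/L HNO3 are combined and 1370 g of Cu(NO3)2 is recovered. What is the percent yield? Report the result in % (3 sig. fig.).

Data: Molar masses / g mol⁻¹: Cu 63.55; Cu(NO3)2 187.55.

47.1 %

n(Cu) = 985.0 / 63.55 = 15.50 mol
n(HNO3) = 1.40 × 55200/1000 = 77.28 mol
n/ν for Cu = 15.50/3 = 5.167
n/ν for HNO3 = 77.28/8 = 9.660
Smallest n/ν is Cu → limiting reagent.
theoretical n(Cu(NO3)2) = (3/3) × 15.50 = 15.50 mol → 2907 g
% yield = 1370 / 2907 × 100 = 47.13 %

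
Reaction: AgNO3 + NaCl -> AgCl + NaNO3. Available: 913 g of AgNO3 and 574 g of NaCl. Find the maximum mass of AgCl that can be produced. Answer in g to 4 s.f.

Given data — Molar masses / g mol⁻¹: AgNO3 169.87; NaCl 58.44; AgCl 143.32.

770.3 g

n(AgNO3) = 913.0 / 169.87 = 5.375 mol
n(NaCl) = 574.0 / 58.44 = 9.822 mol
n/ν → AgNO3: 5.375, NaCl: 9.822; AgNO3 is limiting.
n(AgCl) = (1/1) × 5.375 = 5.375 mol
mass = 5.375 × 143.32 = 770.3 g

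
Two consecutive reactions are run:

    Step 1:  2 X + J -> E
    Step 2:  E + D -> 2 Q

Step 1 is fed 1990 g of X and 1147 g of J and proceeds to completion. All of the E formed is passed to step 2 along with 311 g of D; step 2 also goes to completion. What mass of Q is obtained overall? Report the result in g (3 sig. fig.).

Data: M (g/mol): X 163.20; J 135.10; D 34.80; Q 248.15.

Step 1:
n(X) = 1990 / 163.20 = 12.19 mol
n(J) = 1147 / 135.10 = 8.490 mol
n/ν for X = 12.19/2 = 6.095
n/ν for J = 8.490/1 = 8.490
Smallest n/ν is X → limiting reagent.
n(E) produced = (1/2) × 12.19 = 6.095 mol
Step 2:
n(E) available = 6.095 mol
n(D) = 311.0 / 34.80 = 8.937 mol
n/ν for E = 6.095/1 = 6.095
n/ν for D = 8.937/1 = 8.937
Smallest n/ν is E → limiting reagent.
n(Q) = (2/1) × 6.095 = 12.19 mol
mass = 12.19 × 248.15 = 3025 g

3030 g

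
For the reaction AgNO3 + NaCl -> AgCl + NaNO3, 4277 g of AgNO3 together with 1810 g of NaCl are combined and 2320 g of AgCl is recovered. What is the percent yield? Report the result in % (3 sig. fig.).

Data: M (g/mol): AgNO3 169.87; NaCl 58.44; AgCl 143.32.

n(AgNO3) = 4277 / 169.87 = 25.18 mol
n(NaCl) = 1810 / 58.44 = 30.97 mol
n/ν for AgNO3 = 25.18/1 = 25.18
n/ν for NaCl = 30.97/1 = 30.97
Smallest n/ν is AgNO3 → limiting reagent.
theoretical n(AgCl) = (1/1) × 25.18 = 25.18 mol → 3609 g
% yield = 2320 / 3609 × 100 = 64.28 %

64.3 %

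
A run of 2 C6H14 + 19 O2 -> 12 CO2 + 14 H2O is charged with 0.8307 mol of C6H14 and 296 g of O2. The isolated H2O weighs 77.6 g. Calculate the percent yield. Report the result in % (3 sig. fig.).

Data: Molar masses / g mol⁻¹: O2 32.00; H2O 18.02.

n(C6H14) = 0.8307 mol
n(O2) = 296.0 / 32.00 = 9.250 mol
n/ν for C6H14 = 0.8307/2 = 0.4154
n/ν for O2 = 9.250/19 = 0.4868
Smallest n/ν is C6H14 → limiting reagent.
theoretical n(H2O) = (14/2) × 0.8307 = 5.815 mol → 104.8 g
% yield = 77.6 / 104.8 × 100 = 74.05 %

74.1 %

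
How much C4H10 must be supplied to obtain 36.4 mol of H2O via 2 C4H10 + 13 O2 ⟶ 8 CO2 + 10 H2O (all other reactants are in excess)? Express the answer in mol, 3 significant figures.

7.28 mol

n(H2O) = 36.40 mol
n(C4H10) = (2/10) × 36.40 = 7.280 mol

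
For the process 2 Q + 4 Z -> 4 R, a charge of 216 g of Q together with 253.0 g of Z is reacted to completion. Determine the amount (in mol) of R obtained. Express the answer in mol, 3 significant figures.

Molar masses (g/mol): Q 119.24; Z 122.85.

2.06 mol

n(Q) = 216.0 / 119.24 = 1.811 mol
n(Z) = 253.0 / 122.85 = 2.059 mol
n/ν → Q: 0.9055, Z: 0.5148; Z is limiting.
n(R) = (4/4) × 2.059 = 2.059 mol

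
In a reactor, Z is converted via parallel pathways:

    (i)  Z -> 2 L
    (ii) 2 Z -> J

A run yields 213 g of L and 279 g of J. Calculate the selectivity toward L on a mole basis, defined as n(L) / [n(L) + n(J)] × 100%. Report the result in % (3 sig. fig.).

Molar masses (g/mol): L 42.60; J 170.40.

75.3 %

n(L) = 213 / 42.60 = 5.000 mol
n(J) = 279 / 170.40 = 1.637 mol
selectivity = 5.000/(5.000+1.637) × 100 = 75.34 %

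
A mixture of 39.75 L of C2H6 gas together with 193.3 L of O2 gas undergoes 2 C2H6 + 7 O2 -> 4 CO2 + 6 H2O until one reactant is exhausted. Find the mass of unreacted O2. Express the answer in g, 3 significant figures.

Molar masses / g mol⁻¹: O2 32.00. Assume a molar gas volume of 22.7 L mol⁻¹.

76.4 g

n(C2H6) = 39.75 / 22.7 = 1.751 mol
n(O2) = 193.3 / 22.7 = 8.515 mol
n/ν → C2H6: 0.8755, O2: 1.216; C2H6 is limiting.
O2 consumed = (7/2) × 1.751 = 6.129 mol
O2 remaining = 8.515 − 6.129 = 2.386 mol
mass = 2.386 × 32.00 = 76.35 g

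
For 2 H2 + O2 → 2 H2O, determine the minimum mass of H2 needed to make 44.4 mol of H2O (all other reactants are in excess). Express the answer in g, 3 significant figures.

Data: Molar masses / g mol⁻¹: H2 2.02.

89.7 g

n(H2O) = 44.40 mol
n(H2) = (2/2) × 44.40 = 44.40 mol
mass = 44.40 × 2.02 = 89.69 g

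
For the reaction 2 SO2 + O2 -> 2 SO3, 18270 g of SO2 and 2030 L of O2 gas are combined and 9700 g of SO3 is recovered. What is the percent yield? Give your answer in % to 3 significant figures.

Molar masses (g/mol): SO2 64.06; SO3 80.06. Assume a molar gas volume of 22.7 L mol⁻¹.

67.7 %

n(SO2) = 18270 / 64.06 = 285.2 mol
n(O2) = 2030 / 22.7 = 89.43 mol
n/ν → SO2: 142.6, O2: 89.43; O2 is limiting.
theoretical n(SO3) = (2/1) × 89.43 = 178.9 mol → 14320 g
% yield = 9700 / 14320 × 100 = 67.74 %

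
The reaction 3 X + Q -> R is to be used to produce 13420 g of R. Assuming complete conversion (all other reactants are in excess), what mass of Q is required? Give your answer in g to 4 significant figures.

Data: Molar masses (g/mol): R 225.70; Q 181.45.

10790 g

n(R) = 13420 / 225.70 = 59.46 mol
n(Q) = (1/1) × 59.46 = 59.46 mol
mass = 59.46 × 181.45 = 10790 g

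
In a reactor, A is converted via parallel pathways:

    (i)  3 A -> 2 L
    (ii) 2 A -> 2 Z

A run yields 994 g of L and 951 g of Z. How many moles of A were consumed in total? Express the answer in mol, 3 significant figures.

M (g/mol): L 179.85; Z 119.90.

n(L) = 994 / 179.85 = 5.527 mol
n(Z) = 951 / 119.90 = 7.932 mol
n(A) via (i) = (3/2)×5.527 = 8.291 mol
n(A) via (ii) = (2/2)×7.932 = 7.932 mol
total n(A) = 8.291 + 7.932 = 16.22 mol

16.2 mol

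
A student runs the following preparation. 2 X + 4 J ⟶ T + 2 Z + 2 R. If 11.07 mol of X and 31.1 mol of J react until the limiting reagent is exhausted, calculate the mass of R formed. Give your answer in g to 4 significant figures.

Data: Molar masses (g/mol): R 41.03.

454.2 g

n(X) = 11.07 mol
n(J) = 31.10 mol
n/ν for X = 11.07/2 = 5.535
n/ν for J = 31.10/4 = 7.775
Smallest n/ν is X → limiting reagent.
n(R) = (2/2) × 11.07 = 11.07 mol
mass = 11.07 × 41.03 = 454.2 g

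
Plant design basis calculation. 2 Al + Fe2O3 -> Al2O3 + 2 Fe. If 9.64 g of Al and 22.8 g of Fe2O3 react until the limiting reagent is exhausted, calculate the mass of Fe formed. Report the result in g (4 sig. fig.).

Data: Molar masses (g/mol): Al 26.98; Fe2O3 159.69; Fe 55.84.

15.95 g

n(Al) = 9.640 / 26.98 = 0.3573 mol
n(Fe2O3) = 22.80 / 159.69 = 0.1428 mol
n/ν for Al = 0.3573/2 = 0.1787
n/ν for Fe2O3 = 0.1428/1 = 0.1428
Smallest n/ν is Fe2O3 → limiting reagent.
n(Fe) = (2/1) × 0.1428 = 0.2856 mol
mass = 0.2856 × 55.84 = 15.95 g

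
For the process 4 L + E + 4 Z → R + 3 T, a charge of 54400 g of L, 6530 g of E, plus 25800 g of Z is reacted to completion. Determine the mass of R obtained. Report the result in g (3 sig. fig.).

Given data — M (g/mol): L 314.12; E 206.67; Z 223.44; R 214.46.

6190 g

n(L) = 54400 / 314.12 = 173.2 mol
n(E) = 6530 / 206.67 = 31.60 mol
n(Z) = 25800 / 223.44 = 115.5 mol
n/ν for L = 173.2/4 = 43.30
n/ν for E = 31.60/1 = 31.60
n/ν for Z = 115.5/4 = 28.88
Smallest n/ν is Z → limiting reagent.
n(R) = (1/4) × 115.5 = 28.88 mol
mass = 28.88 × 214.46 = 6194 g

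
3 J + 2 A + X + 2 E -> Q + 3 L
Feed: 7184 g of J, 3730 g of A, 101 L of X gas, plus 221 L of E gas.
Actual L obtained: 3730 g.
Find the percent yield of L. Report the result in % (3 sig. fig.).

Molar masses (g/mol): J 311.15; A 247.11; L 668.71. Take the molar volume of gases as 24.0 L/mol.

44.2 %

n(J) = 7184 / 311.15 = 23.09 mol
n(A) = 3730 / 247.11 = 15.09 mol
n(X) = 101.0 / 24.0 = 4.208 mol
n(E) = 221.0 / 24.0 = 9.208 mol
n/ν → J: 7.697, A: 7.545, X: 4.208, E: 4.604; X is limiting.
theoretical n(L) = (3/1) × 4.208 = 12.62 mol → 8439 g
% yield = 3730 / 8439 × 100 = 44.20 %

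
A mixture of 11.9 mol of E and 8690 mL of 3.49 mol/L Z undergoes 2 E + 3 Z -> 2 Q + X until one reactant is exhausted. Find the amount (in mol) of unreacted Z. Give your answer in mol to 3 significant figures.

n(E) = 11.90 mol
n(Z) = 3.49 × 8690/1000 = 30.33 mol
n/ν for E = 11.90/2 = 5.950
n/ν for Z = 30.33/3 = 10.11
Smallest n/ν is E → limiting reagent.
Z consumed = (3/2) × 11.90 = 17.85 mol
Z remaining = 30.33 − 17.85 = 12.48 mol

12.5 mol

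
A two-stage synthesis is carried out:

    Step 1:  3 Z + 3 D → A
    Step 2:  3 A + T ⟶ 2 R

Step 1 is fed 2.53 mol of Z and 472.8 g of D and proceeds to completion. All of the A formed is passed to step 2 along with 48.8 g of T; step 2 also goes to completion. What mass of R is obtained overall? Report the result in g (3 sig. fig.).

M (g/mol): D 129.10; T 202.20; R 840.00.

Step 1:
n(Z) = 2.530 mol
n(D) = 472.8 / 129.10 = 3.662 mol
n/ν → Z: 0.8433, D: 1.221; Z is limiting.
n(A) produced = (1/3) × 2.530 = 0.8433 mol
Step 2:
n(A) available = 0.8433 mol
n(T) = 48.80 / 202.20 = 0.2413 mol
n/ν → A: 0.2811, T: 0.2413; T is limiting.
n(R) = (2/1) × 0.2413 = 0.4826 mol
mass = 0.4826 × 840.00 = 405.4 g

405 g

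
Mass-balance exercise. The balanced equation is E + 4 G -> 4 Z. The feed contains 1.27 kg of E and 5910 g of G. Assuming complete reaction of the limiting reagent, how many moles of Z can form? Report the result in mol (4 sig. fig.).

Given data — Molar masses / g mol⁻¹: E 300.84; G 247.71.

16.89 mol

n(E) = 1.270×1000 / 300.84 = 4.222 mol
n(G) = 5910 / 247.71 = 23.86 mol
n/ν for E = 4.222/1 = 4.222
n/ν for G = 23.86/4 = 5.965
Smallest n/ν is E → limiting reagent.
n(Z) = (4/1) × 4.222 = 16.89 mol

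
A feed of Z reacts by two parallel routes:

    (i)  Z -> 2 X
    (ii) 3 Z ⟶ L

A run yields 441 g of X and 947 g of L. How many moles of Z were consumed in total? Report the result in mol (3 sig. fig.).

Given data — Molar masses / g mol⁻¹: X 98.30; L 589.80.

n(X) = 441 / 98.30 = 4.486 mol
n(L) = 947 / 589.80 = 1.606 mol
n(Z) via (i) = (1/2)×4.486 = 2.243 mol
n(Z) via (ii) = (3/1)×1.606 = 4.818 mol
total n(Z) = 2.243 + 4.818 = 7.061 mol

7.06 mol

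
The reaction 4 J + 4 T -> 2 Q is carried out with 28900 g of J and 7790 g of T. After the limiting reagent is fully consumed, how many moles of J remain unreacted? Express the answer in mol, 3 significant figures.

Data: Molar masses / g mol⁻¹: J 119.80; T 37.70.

n(J) = 28900 / 119.80 = 241.2 mol
n(T) = 7790 / 37.70 = 206.6 mol
n/ν for J = 241.2/4 = 60.30
n/ν for T = 206.6/4 = 51.65
Smallest n/ν is T → limiting reagent.
J consumed = (4/4) × 206.6 = 206.6 mol
J remaining = 241.2 − 206.6 = 34.60 mol

34.6 mol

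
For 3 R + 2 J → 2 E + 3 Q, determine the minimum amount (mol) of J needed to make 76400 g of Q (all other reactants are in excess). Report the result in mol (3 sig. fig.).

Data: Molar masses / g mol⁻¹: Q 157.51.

n(Q) = 76400 / 157.51 = 485.0 mol
n(J) = (2/3) × 485.0 = 323.3 mol

323 mol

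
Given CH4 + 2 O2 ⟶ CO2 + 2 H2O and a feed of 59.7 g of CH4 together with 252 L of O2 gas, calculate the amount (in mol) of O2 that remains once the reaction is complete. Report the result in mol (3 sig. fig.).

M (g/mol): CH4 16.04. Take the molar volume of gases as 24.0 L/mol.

n(CH4) = 59.70 / 16.04 = 3.722 mol
n(O2) = 252.0 / 24.0 = 10.50 mol
n/ν for CH4 = 3.722/1 = 3.722
n/ν for O2 = 10.50/2 = 5.250
Smallest n/ν is CH4 → limiting reagent.
O2 consumed = (2/1) × 3.722 = 7.444 mol
O2 remaining = 10.50 − 7.444 = 3.056 mol

3.06 mol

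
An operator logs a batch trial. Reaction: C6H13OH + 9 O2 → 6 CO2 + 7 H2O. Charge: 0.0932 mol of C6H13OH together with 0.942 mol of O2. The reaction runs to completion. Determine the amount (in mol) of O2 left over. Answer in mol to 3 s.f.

n(C6H13OH) = 0.09320 mol
n(O2) = 0.9420 mol
n/ν for C6H13OH = 0.09320/1 = 0.09320
n/ν for O2 = 0.9420/9 = 0.1047
Smallest n/ν is C6H13OH → limiting reagent.
O2 consumed = (9/1) × 0.09320 = 0.8388 mol
O2 remaining = 0.9420 − 0.8388 = 0.1032 mol

0.103 mol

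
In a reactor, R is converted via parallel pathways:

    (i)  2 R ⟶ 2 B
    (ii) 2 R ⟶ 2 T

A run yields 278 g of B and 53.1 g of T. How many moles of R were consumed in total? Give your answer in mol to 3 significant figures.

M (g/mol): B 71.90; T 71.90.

4.61 mol

n(B) = 278 / 71.90 = 3.866 mol
n(T) = 53.1 / 71.90 = 0.7385 mol
n(R) via (i) = (2/2)×3.866 = 3.866 mol
n(R) via (ii) = (2/2)×0.7385 = 0.7385 mol
total n(R) = 3.866 + 0.7385 = 4.605 mol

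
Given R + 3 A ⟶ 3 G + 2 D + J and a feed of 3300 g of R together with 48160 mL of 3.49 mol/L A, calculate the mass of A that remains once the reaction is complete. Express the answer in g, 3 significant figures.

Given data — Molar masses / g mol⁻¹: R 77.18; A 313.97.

n(R) = 3300 / 77.18 = 42.76 mol
n(A) = 3.49 × 48160/1000 = 168.1 mol
n/ν → R: 42.76, A: 56.03; R is limiting.
A consumed = (3/1) × 42.76 = 128.3 mol
A remaining = 168.1 − 128.3 = 39.80 mol
mass = 39.80 × 313.97 = 12500 g

12500 g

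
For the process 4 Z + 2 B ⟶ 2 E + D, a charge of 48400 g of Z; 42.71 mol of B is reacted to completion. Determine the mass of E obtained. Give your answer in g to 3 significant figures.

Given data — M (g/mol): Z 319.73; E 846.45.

n(Z) = 48400 / 319.73 = 151.4 mol
n(B) = 42.71 mol
n/ν for Z = 151.4/4 = 37.85
n/ν for B = 42.71/2 = 21.36
Smallest n/ν is B → limiting reagent.
n(E) = (2/2) × 42.71 = 42.71 mol
mass = 42.71 × 846.45 = 36150 g

36200 g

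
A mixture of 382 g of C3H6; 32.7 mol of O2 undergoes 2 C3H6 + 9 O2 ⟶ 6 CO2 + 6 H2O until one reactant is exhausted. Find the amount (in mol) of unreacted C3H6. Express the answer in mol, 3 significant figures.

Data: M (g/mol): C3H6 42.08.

1.81 mol

n(C3H6) = 382.0 / 42.08 = 9.078 mol
n(O2) = 32.70 mol
n/ν → C3H6: 4.539, O2: 3.633; O2 is limiting.
C3H6 consumed = (2/9) × 32.70 = 7.267 mol
C3H6 remaining = 9.078 − 7.267 = 1.811 mol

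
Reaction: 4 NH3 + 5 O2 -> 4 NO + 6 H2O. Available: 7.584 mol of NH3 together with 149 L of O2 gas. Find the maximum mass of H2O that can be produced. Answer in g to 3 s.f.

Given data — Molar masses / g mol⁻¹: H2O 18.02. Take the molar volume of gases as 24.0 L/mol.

n(NH3) = 7.584 mol
n(O2) = 149.0 / 24.0 = 6.208 mol
n/ν → NH3: 1.896, O2: 1.242; O2 is limiting.
n(H2O) = (6/5) × 6.208 = 7.450 mol
mass = 7.450 × 18.02 = 134.2 g

134 g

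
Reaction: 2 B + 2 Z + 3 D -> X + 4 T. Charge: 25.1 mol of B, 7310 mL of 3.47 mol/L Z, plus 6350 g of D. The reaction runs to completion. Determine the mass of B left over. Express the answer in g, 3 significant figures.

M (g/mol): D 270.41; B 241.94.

n(B) = 25.10 mol
n(Z) = 3.47 × 7310/1000 = 25.37 mol
n(D) = 6350 / 270.41 = 23.48 mol
n/ν → B: 12.55, Z: 12.69, D: 7.827; D is limiting.
B consumed = (2/3) × 23.48 = 15.65 mol
B remaining = 25.10 − 15.65 = 9.450 mol
mass = 9.450 × 241.94 = 2286 g

2290 g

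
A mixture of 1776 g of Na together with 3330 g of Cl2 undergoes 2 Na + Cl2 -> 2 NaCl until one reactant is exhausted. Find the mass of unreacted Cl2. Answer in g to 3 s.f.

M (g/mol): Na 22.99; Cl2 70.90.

n(Na) = 1776 / 22.99 = 77.25 mol
n(Cl2) = 3330 / 70.90 = 46.97 mol
n/ν for Na = 77.25/2 = 38.63
n/ν for Cl2 = 46.97/1 = 46.97
Smallest n/ν is Na → limiting reagent.
Cl2 consumed = (1/2) × 77.25 = 38.63 mol
Cl2 remaining = 46.97 − 38.63 = 8.340 mol
mass = 8.340 × 70.90 = 591.3 g

591 g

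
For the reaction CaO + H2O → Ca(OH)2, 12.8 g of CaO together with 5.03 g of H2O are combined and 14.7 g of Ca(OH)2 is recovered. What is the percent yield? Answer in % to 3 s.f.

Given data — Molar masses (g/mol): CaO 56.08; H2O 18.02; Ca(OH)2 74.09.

n(CaO) = 12.80 / 56.08 = 0.2282 mol
n(H2O) = 5.030 / 18.02 = 0.2791 mol
n/ν → CaO: 0.2282, H2O: 0.2791; CaO is limiting.
theoretical n(Ca(OH)2) = (1/1) × 0.2282 = 0.2282 mol → 16.91 g
% yield = 14.7 / 16.91 × 100 = 86.93 %

86.9 %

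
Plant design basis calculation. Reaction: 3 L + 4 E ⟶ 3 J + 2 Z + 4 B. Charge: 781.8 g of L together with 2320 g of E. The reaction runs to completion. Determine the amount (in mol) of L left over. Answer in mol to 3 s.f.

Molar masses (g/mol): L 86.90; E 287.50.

2.94 mol

n(L) = 781.8 / 86.90 = 8.997 mol
n(E) = 2320 / 287.50 = 8.070 mol
n/ν for L = 8.997/3 = 2.999
n/ν for E = 8.070/4 = 2.018
Smallest n/ν is E → limiting reagent.
L consumed = (3/4) × 8.070 = 6.053 mol
L remaining = 8.997 − 6.053 = 2.944 mol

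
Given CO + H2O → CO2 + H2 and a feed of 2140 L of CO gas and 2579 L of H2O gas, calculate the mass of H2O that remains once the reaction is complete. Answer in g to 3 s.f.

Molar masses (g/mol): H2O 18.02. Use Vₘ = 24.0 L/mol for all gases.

n(CO) = 2140 / 24.0 = 89.17 mol
n(H2O) = 2579 / 24.0 = 107.5 mol
n/ν for CO = 89.17/1 = 89.17
n/ν for H2O = 107.5/1 = 107.5
Smallest n/ν is CO → limiting reagent.
H2O consumed = (1/1) × 89.17 = 89.17 mol
H2O remaining = 107.5 − 89.17 = 18.33 mol
mass = 18.33 × 18.02 = 330.3 g

330 g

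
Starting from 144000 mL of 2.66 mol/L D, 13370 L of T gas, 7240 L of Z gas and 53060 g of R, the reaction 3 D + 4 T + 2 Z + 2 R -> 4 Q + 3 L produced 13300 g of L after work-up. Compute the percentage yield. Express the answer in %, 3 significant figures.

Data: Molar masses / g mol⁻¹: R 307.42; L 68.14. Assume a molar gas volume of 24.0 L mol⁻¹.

75.4 %

n(D) = 2.66 × 144000/1000 = 383.0 mol
n(T) = 13370 / 24.0 = 557.1 mol
n(Z) = 7240 / 24.0 = 301.7 mol
n(R) = 53060 / 307.42 = 172.6 mol
n/ν for D = 383.0/3 = 127.7
n/ν for T = 557.1/4 = 139.3
n/ν for Z = 301.7/2 = 150.9
n/ν for R = 172.6/2 = 86.30
Smallest n/ν is R → limiting reagent.
theoretical n(L) = (3/2) × 172.6 = 258.9 mol → 17640 g
% yield = 13300 / 17640 × 100 = 75.40 %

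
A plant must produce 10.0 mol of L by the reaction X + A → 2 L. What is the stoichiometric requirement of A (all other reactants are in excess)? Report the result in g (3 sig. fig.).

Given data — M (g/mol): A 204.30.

n(L) = 10.00 mol
n(A) = (1/2) × 10.00 = 5.000 mol
mass = 5.000 × 204.30 = 1022 g

1020 g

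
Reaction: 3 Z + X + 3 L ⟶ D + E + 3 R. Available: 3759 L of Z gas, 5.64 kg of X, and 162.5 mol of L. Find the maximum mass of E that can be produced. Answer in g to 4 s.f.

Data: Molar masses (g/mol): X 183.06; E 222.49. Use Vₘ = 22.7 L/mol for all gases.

6855 g

n(Z) = 3759 / 22.7 = 165.6 mol
n(X) = 5.640×1000 / 183.06 = 30.81 mol
n(L) = 162.5 mol
n/ν → Z: 55.20, X: 30.81, L: 54.17; X is limiting.
n(E) = (1/1) × 30.81 = 30.81 mol
mass = 30.81 × 222.49 = 6855 g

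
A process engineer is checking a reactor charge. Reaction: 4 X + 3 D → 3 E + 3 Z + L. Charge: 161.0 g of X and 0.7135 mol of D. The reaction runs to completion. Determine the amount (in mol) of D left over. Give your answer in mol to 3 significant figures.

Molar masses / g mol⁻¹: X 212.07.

0.144 mol

n(X) = 161.0 / 212.07 = 0.7592 mol
n(D) = 0.7135 mol
n/ν for X = 0.7592/4 = 0.1898
n/ν for D = 0.7135/3 = 0.2378
Smallest n/ν is X → limiting reagent.
D consumed = (3/4) × 0.7592 = 0.5694 mol
D remaining = 0.7135 − 0.5694 = 0.1441 mol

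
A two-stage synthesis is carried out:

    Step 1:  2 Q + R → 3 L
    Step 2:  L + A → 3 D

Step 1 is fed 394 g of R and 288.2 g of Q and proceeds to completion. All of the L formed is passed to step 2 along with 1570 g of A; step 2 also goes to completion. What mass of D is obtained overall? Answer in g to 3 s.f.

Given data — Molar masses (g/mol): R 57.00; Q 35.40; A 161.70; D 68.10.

1980 g

Step 1:
n(R) = 394.0 / 57.00 = 6.912 mol
n(Q) = 288.2 / 35.40 = 8.141 mol
n/ν for R = 6.912/1 = 6.912
n/ν for Q = 8.141/2 = 4.071
Smallest n/ν is Q → limiting reagent.
n(L) produced = (3/2) × 8.141 = 12.21 mol
Step 2:
n(L) available = 12.21 mol
n(A) = 1570 / 161.70 = 9.709 mol
n/ν for L = 12.21/1 = 12.21
n/ν for A = 9.709/1 = 9.709
Smallest n/ν is A → limiting reagent.
n(D) = (3/1) × 9.709 = 29.13 mol
mass = 29.13 × 68.10 = 1984 g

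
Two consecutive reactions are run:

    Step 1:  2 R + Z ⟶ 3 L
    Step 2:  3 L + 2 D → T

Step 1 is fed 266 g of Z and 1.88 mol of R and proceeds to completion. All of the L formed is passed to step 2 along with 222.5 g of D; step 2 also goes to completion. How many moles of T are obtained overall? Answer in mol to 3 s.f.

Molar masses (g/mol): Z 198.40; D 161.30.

Step 1:
n(Z) = 266.0 / 198.40 = 1.341 mol
n(R) = 1.880 mol
n/ν for Z = 1.341/1 = 1.341
n/ν for R = 1.880/2 = 0.9400
Smallest n/ν is R → limiting reagent.
n(L) produced = (3/2) × 1.880 = 2.820 mol
Step 2:
n(L) available = 2.820 mol
n(D) = 222.5 / 161.30 = 1.379 mol
n/ν for L = 2.820/3 = 0.9400
n/ν for D = 1.379/2 = 0.6895
Smallest n/ν is D → limiting reagent.
n(T) = (1/2) × 1.379 = 0.6895 mol

0.690 mol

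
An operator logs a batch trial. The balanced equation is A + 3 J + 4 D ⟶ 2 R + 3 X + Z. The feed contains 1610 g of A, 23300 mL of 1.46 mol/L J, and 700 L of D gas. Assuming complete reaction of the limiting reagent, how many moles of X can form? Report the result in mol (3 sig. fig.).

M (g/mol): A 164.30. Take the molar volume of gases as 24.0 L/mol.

21.9 mol

n(A) = 1610 / 164.30 = 9.799 mol
n(J) = 1.46 × 23300/1000 = 34.02 mol
n(D) = 700.0 / 24.0 = 29.17 mol
n/ν → A: 9.799, J: 11.34, D: 7.293; D is limiting.
n(X) = (3/4) × 29.17 = 21.88 mol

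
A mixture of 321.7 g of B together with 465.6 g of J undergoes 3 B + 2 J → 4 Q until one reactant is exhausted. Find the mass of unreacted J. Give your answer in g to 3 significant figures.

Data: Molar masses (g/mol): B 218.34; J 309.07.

162 g

n(B) = 321.7 / 218.34 = 1.473 mol
n(J) = 465.6 / 309.07 = 1.506 mol
n/ν → B: 0.4910, J: 0.7530; B is limiting.
J consumed = (2/3) × 1.473 = 0.9820 mol
J remaining = 1.506 − 0.9820 = 0.5240 mol
mass = 0.5240 × 309.07 = 162.0 g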